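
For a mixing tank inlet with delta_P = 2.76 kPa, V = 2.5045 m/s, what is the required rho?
Formula: V = \sqrt{\frac{2 \Delta P}{\rho}}
Substituting knowns: 2.5045 = √(2·(2.76·1000)/rho)
Solving for rho: rho = 2·(2.76·1000)/2.5045² = 880 kg/m³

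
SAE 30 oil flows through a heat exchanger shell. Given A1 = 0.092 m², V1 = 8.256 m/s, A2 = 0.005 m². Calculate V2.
Formula: V_2 = \frac{A_1 V_1}{A_2}
V2 = 0.092·8.256/0.005 = 151.9 m/s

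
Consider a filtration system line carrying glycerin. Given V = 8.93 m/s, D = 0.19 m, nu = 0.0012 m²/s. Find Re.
Formula: Re = \frac{V D}{\nu}
Re = 8.93·0.19/0.0012 = 1414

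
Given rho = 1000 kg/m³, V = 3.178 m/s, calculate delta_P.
Formula: V = \sqrt{\frac{2 \Delta P}{\rho}}
Substituting knowns: 3.178 = √(2·(delta_P·1000)/1000)
Solving for delta_P: delta_P = 3.178²·1000/2/1000 = 5.05 kPa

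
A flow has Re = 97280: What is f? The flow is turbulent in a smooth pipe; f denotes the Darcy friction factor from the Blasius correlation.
Formula: f = \frac{0.316}{Re^{0.25}}
f = 0.316/97280^0.25 = 0.01789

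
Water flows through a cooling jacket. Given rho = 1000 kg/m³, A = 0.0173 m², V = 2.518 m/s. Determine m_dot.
Formula: \dot{m} = \rho A V
m_dot = 1000·0.0173·2.518 = 43.56 kg/s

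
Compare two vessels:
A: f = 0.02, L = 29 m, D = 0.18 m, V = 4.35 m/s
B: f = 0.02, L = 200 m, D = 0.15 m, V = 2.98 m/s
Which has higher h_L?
h_L(A) = 3.108 m, h_L(B) = 12.07 m. Answer: B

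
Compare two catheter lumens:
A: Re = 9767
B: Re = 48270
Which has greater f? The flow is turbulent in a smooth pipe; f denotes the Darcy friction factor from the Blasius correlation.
f(A) = 0.03179, f(B) = 0.02132. Answer: A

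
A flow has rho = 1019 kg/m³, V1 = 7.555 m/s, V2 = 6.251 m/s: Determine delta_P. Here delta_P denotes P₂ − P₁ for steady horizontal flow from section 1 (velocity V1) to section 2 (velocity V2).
Formula: \Delta P = \frac{1}{2} \rho (V_1^2 - V_2^2)
delta_P = 0.5·1019·(7.555² − 6.251²)/1000 = 9.173 kPa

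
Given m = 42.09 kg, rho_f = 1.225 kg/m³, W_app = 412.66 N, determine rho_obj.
Formula: W_{app} = mg\left(1 - \frac{\rho_f}{\rho_{obj}}\right)
Substituting knowns: 412.66 = 42.09·9.81·(1 − 1.225/rho_obj)
Solving for rho_obj: rho_obj = 1.225/(1 − 412.66/(42.09·9.81)) = 2082 kg/m³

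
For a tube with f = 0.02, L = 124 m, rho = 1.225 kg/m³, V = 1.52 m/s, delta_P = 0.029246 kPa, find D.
Formula: \Delta P = f \frac{L}{D} \frac{\rho V^2}{2}
Substituting knowns: 0.029246 = 0.02·(124/D)·0.5·1.225·1.52²/1000
Solving for D: D = 0.02·124·0.5·1.225·1.52²/(0.029246·1000) = 0.12 m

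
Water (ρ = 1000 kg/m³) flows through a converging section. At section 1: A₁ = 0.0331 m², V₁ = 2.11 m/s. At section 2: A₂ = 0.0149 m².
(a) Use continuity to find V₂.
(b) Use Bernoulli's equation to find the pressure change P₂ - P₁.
(a) Continuity: A₁V₁=A₂V₂ -> V₂=A₁V₁/A₂=0.0331*2.11/0.0149=4.69 m/s
(b) Bernoulli: P₂-P₁=0.5*rho*(V₁^2-V₂^2)/1000=0.5*1000*(2.11^2-4.69^2)/1000=-8.772 kPa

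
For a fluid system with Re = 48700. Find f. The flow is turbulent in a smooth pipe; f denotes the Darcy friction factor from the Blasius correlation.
Formula: f = \frac{0.316}{Re^{0.25}}
f = 0.316/48700^0.25 = 0.02127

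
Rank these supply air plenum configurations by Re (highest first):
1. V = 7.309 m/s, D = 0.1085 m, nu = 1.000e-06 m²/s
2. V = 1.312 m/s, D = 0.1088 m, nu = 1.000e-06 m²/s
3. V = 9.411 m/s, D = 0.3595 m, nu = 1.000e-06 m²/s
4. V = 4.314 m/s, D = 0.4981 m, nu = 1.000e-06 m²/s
Case 1: Re = 793026
Case 2: Re = 142746
Case 3: Re = 3.383e+06
Case 4: Re = 2.149e+06
Ranking (highest first): 3, 4, 1, 2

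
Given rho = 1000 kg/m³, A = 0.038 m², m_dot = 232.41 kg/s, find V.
Formula: \dot{m} = \rho A V
Substituting knowns: 232.41 = 1000·0.038·V
Solving for V: V = 232.41/(1000·0.038) = 6.116 m/s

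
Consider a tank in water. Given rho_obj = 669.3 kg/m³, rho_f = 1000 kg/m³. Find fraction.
Formula: f_{sub} = \frac{\rho_{obj}}{\rho_f}
fraction = 669.3/1000 = 0.6693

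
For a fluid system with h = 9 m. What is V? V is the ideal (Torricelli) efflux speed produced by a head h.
Formula: V = \sqrt{2 g h}
V = √(2·9.81·9) = 13.29 m/s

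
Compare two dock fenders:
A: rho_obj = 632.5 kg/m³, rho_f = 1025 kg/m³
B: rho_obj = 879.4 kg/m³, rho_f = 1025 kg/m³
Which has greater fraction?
fraction(A) = 0.6171, fraction(B) = 0.858. Answer: B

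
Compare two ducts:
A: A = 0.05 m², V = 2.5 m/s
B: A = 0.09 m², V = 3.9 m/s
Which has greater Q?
Q(A) = 125 L/s, Q(B) = 351 L/s. Answer: B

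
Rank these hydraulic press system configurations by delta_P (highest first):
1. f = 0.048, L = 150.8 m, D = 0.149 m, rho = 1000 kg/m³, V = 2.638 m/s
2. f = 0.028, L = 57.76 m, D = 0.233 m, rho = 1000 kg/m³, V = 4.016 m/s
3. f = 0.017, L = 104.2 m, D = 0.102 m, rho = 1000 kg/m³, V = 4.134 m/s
Case 1: delta_P = 169 kPa
Case 2: delta_P = 55.97 kPa
Case 3: delta_P = 148.4 kPa
Ranking (highest first): 1, 3, 2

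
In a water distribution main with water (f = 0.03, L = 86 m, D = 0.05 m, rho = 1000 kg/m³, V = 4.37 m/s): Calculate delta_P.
Formula: \Delta P = f \frac{L}{D} \frac{\rho V^2}{2}
delta_P = 0.03·(86/0.05)·0.5·1000·4.37²/1000 = 492.7 kPa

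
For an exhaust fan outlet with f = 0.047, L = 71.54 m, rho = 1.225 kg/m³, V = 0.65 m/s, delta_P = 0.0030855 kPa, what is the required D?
Formula: \Delta P = f \frac{L}{D} \frac{\rho V^2}{2}
Substituting knowns: 0.0030855 = 0.047·(71.54/D)·0.5·1.225·0.65²/1000
Solving for D: D = 0.047·71.54·0.5·1.225·0.65²/(0.0030855·1000) = 0.282 m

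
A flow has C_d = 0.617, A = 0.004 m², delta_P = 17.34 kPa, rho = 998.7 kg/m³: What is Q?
Formula: Q = C_d A \sqrt{\frac{2 \Delta P}{\rho}}
Q = 0.617·0.004·√(2·(17.34·1000)/998.7)·1000 = 14.54 L/s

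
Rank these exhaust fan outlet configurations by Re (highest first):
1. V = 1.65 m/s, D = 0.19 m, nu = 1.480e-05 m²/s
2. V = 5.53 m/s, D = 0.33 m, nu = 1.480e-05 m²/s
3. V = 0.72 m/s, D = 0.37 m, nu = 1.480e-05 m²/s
Case 1: Re = 21182
Case 2: Re = 123304
Case 3: Re = 18000
Ranking (highest first): 2, 1, 3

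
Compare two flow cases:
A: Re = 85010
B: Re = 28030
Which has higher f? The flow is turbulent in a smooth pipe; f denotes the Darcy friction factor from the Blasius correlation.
f(A) = 0.01851, f(B) = 0.02442. Answer: B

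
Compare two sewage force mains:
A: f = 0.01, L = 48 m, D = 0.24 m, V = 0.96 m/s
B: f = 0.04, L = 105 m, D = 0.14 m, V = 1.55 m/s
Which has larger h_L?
h_L(A) = 0.09394 m, h_L(B) = 3.674 m. Answer: B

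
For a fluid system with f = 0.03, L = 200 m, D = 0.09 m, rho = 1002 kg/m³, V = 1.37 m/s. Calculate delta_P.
Formula: \Delta P = f \frac{L}{D} \frac{\rho V^2}{2}
delta_P = 0.03·(200/0.09)·0.5·1002·1.37²/1000 = 62.69 kPa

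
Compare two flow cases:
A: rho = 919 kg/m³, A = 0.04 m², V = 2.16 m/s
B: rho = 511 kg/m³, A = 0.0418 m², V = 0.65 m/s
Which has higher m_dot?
m_dot(A) = 79.4 kg/s, m_dot(B) = 13.88 kg/s. Answer: A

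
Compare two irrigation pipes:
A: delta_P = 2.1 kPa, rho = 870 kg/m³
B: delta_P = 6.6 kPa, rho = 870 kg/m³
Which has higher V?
V(A) = 2.197 m/s, V(B) = 3.895 m/s. Answer: B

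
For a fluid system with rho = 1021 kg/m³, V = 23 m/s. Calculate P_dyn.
Formula: P_{dyn} = \frac{1}{2} \rho V^2
P_dyn = 0.5·1021·23²/1000 = 270.1 kPa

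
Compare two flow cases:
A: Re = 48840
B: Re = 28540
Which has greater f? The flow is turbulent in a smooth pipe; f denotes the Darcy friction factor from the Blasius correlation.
f(A) = 0.02126, f(B) = 0.02431. Answer: B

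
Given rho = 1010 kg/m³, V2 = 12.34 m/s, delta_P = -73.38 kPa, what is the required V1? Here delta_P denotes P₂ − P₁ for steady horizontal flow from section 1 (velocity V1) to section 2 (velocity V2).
Formula: \Delta P = \frac{1}{2} \rho (V_1^2 - V_2^2)
Substituting knowns: -73.38 = 0.5·1010·(V1² − 12.34²)/1000
Solving for V1: V1 = √(12.34² + 2·(-73.38·1000)/1010) = 2.64 m/s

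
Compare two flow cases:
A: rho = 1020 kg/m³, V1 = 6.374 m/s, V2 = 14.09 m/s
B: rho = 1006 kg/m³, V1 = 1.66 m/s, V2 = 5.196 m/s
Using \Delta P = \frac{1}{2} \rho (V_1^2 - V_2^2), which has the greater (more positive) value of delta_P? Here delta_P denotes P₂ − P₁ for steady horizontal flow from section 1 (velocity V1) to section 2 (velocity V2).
delta_P(A) = -80.53 kPa, delta_P(B) = -12.19 kPa. Answer: B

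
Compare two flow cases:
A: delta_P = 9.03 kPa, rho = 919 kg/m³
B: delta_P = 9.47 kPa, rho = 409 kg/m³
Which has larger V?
V(A) = 4.433 m/s, V(B) = 6.805 m/s. Answer: B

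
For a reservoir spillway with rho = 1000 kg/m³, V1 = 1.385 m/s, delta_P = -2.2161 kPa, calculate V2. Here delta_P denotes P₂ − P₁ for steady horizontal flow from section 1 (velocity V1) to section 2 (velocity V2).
Formula: \Delta P = \frac{1}{2} \rho (V_1^2 - V_2^2)
Substituting knowns: -2.2161 = 0.5·1000·(1.385² − V2²)/1000
Solving for V2: V2 = √(1.385² − 2·(-2.2161·1000)/1000) = 2.52 m/s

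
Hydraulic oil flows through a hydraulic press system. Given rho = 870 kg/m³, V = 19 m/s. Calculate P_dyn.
Formula: P_{dyn} = \frac{1}{2} \rho V^2
P_dyn = 0.5·870·19²/1000 = 157 kPa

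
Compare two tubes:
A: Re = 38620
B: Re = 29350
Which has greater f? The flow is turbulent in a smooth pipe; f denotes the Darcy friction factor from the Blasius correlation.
f(A) = 0.02254, f(B) = 0.02414. Answer: B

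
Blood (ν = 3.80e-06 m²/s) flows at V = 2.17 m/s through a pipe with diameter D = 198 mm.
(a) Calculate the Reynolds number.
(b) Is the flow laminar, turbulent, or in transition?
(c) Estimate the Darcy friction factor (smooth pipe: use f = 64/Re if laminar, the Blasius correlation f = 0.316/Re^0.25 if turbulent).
(a) Re = V·D/ν = 2.17·0.198/3.80e-06 = 113070
(b) Flow regime: turbulent (Re > 4000)
(c) Friction factor: f = 0.316/Re^0.25 = 0.316/113070^0.25 = 0.01723 (Blasius is strictly valid for Re ≲ 1e5; used here as the smooth-pipe estimate the problem specifies)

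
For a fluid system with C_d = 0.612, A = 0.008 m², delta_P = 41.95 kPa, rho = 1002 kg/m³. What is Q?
Formula: Q = C_d A \sqrt{\frac{2 \Delta P}{\rho}}
Q = 0.612·0.008·√(2·(41.95·1000)/1002)·1000 = 44.8 L/s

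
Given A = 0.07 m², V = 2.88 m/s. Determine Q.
Formula: Q = A V
Q = 0.07·2.88·1000 = 201.6 L/s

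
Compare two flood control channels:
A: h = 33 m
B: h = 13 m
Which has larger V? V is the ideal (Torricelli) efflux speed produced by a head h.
V(A) = 25.45 m/s, V(B) = 15.97 m/s. Answer: A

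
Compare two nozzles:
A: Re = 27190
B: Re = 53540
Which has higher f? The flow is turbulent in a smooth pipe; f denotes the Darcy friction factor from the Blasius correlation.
f(A) = 0.02461, f(B) = 0.02077. Answer: A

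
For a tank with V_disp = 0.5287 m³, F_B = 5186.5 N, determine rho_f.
Formula: F_B = \rho_f g V_{disp}
Substituting knowns: 5186.5 = rho_f·9.81·0.5287
Solving for rho_f: rho_f = 5186.5/(9.81·0.5287) = 1000 kg/m³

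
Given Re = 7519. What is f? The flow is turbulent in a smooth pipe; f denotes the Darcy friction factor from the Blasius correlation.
Formula: f = \frac{0.316}{Re^{0.25}}
f = 0.316/7519^0.25 = 0.03393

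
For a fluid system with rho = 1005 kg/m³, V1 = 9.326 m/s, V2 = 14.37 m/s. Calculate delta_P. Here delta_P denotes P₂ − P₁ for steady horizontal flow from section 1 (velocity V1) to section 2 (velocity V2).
Formula: \Delta P = \frac{1}{2} \rho (V_1^2 - V_2^2)
delta_P = 0.5·1005·(9.326² − 14.37²)/1000 = -60.06 kPa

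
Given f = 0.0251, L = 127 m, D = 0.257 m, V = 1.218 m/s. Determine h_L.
Formula: h_L = f \frac{L}{D} \frac{V^2}{2g}
h_L = 0.0251·(127/0.257)·1.218²/(2·9.81) = 0.9379 m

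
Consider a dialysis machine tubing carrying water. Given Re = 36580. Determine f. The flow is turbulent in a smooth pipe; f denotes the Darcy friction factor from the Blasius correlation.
Formula: f = \frac{0.316}{Re^{0.25}}
f = 0.316/36580^0.25 = 0.02285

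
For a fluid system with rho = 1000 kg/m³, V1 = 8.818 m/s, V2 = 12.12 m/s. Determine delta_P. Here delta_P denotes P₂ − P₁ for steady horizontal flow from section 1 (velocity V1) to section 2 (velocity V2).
Formula: \Delta P = \frac{1}{2} \rho (V_1^2 - V_2^2)
delta_P = 0.5·1000·(8.818² − 12.12²)/1000 = -34.57 kPa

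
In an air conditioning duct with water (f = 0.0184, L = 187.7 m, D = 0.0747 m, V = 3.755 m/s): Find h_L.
Formula: h_L = f \frac{L}{D} \frac{V^2}{2g}
h_L = 0.0184·(187.7/0.0747)·3.755²/(2·9.81) = 33.23 m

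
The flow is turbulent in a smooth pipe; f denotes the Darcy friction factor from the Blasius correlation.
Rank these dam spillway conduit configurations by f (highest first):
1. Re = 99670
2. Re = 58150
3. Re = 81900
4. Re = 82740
Case 1: f = 0.01778
Case 2: f = 0.02035
Case 3: f = 0.01868
Case 4: f = 0.01863
Ranking (highest first): 2, 3, 4, 1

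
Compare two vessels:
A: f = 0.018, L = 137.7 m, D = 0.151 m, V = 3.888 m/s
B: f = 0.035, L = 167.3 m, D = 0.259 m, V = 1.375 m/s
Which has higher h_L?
h_L(A) = 12.65 m, h_L(B) = 2.179 m. Answer: A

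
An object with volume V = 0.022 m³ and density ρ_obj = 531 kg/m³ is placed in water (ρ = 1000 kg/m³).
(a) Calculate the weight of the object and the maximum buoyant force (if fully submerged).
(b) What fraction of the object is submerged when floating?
(a) W=rho_obj*g*V=531*9.81*0.022=114.6 N; F_B(max)=rho*g*V=1000*9.81*0.022=215.8 N
(b) Floating fraction=rho_obj/rho=531/1000=0.531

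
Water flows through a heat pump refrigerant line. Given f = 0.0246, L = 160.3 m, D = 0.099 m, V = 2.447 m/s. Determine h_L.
Formula: h_L = f \frac{L}{D} \frac{V^2}{2g}
h_L = 0.0246·(160.3/0.099)·2.447²/(2·9.81) = 12.16 m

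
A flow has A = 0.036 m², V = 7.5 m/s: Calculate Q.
Formula: Q = A V
Q = 0.036·7.5·1000 = 270 L/s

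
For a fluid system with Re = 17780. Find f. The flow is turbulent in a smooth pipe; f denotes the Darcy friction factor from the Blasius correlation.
Formula: f = \frac{0.316}{Re^{0.25}}
f = 0.316/17780^0.25 = 0.02737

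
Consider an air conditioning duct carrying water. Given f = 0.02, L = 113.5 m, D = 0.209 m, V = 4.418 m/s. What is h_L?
Formula: h_L = f \frac{L}{D} \frac{V^2}{2g}
h_L = 0.02·(113.5/0.209)·4.418²/(2·9.81) = 10.81 m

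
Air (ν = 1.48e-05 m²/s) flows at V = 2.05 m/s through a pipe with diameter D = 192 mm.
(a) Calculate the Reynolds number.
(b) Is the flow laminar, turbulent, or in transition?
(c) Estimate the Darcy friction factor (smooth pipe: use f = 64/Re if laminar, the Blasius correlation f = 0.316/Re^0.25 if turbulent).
(a) Re = V·D/ν = 2.05·0.192/1.48e-05 = 26595
(b) Flow regime: turbulent (Re > 4000)
(c) Friction factor: f = 0.316/Re^0.25 = 0.316/26595^0.25 = 0.02474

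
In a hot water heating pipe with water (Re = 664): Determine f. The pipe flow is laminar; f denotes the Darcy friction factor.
Formula: f = \frac{64}{Re}
f = 64/664 = 0.09639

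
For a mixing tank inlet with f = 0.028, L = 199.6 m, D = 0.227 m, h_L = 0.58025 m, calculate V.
Formula: h_L = f \frac{L}{D} \frac{V^2}{2g}
Substituting knowns: 0.58025 = 0.028·(199.6/0.227)·V²/(2·9.81)
Solving for V: V = √(0.58025·2·9.81/(0.028·(199.6/0.227))) = 0.68 m/s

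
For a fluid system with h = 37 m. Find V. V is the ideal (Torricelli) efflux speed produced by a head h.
Formula: V = \sqrt{2 g h}
V = √(2·9.81·37) = 26.94 m/s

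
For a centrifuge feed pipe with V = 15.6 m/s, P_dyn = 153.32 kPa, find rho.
Formula: P_{dyn} = \frac{1}{2} \rho V^2
Substituting knowns: 153.32 = 0.5·rho·15.6²/1000
Solving for rho: rho = 2·(153.32·1000)/15.6² = 1260 kg/m³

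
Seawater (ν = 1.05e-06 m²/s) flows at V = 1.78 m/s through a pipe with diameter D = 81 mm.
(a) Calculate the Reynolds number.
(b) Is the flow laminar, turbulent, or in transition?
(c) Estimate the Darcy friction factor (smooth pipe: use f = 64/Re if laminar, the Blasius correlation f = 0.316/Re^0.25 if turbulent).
(a) Re = V·D/ν = 1.78·0.081/1.05e-06 = 137310
(b) Flow regime: turbulent (Re > 4000)
(c) Friction factor: f = 0.316/Re^0.25 = 0.316/137310^0.25 = 0.01642 (Blasius is strictly valid for Re ≲ 1e5; used here as the smooth-pipe estimate the problem specifies)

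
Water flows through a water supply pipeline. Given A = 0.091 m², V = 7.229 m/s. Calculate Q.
Formula: Q = A V
Q = 0.091·7.229·1000 = 657.8 L/s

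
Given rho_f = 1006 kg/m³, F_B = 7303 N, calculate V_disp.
Formula: F_B = \rho_f g V_{disp}
Substituting knowns: 7303 = 1006·9.81·V_disp
Solving for V_disp: V_disp = 7303/(1006·9.81) = 0.74 m³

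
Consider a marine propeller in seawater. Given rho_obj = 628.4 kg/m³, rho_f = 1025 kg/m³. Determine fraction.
Formula: f_{sub} = \frac{\rho_{obj}}{\rho_f}
fraction = 628.4/1025 = 0.6131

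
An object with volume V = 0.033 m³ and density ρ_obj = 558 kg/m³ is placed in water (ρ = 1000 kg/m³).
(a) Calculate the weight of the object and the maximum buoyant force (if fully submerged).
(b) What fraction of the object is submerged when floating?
(a) W=rho_obj*g*V=558*9.81*0.033=180.6 N; F_B(max)=rho*g*V=1000*9.81*0.033=323.7 N
(b) Floating fraction=rho_obj/rho=558/1000=0.558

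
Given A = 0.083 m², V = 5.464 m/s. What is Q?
Formula: Q = A V
Q = 0.083·5.464·1000 = 453.5 L/s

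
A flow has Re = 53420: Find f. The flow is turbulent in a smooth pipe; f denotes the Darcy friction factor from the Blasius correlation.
Formula: f = \frac{0.316}{Re^{0.25}}
f = 0.316/53420^0.25 = 0.02079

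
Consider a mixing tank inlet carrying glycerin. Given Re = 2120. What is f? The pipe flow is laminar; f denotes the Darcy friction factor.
Formula: f = \frac{64}{Re}
f = 64/2120 = 0.03019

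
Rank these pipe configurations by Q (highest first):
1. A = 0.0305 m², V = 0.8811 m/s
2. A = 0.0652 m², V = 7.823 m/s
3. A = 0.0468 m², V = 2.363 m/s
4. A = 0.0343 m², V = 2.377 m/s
Case 1: Q = 26.87 L/s
Case 2: Q = 510.1 L/s
Case 3: Q = 110.6 L/s
Case 4: Q = 81.53 L/s
Ranking (highest first): 2, 3, 4, 1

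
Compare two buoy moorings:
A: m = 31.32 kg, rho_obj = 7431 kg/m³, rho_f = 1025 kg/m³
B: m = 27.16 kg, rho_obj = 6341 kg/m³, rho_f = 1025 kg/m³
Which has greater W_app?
W_app(A) = 264.9 N, W_app(B) = 223.4 N. Answer: A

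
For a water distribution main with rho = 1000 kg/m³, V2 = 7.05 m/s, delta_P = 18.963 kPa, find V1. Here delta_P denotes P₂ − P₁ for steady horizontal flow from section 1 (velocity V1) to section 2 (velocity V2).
Formula: \Delta P = \frac{1}{2} \rho (V_1^2 - V_2^2)
Substituting knowns: 18.963 = 0.5·1000·(V1² − 7.05²)/1000
Solving for V1: V1 = √(7.05² + 2·(18.963·1000)/1000) = 9.361 m/s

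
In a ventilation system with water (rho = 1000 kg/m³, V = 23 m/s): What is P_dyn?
Formula: P_{dyn} = \frac{1}{2} \rho V^2
P_dyn = 0.5·1000·23²/1000 = 264.5 kPa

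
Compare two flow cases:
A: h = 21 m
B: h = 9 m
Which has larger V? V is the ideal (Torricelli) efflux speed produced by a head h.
V(A) = 20.3 m/s, V(B) = 13.29 m/s. Answer: A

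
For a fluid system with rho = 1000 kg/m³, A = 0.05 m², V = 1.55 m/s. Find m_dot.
Formula: \dot{m} = \rho A V
m_dot = 1000·0.05·1.55 = 77.5 kg/s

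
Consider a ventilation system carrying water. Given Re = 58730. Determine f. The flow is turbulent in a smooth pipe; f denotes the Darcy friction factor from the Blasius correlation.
Formula: f = \frac{0.316}{Re^{0.25}}
f = 0.316/58730^0.25 = 0.0203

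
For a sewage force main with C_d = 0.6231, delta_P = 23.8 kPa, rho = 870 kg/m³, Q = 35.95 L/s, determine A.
Formula: Q = C_d A \sqrt{\frac{2 \Delta P}{\rho}}
Substituting knowns: 35.95 = 0.6231·A·√(2·(23.8·1000)/870)·1000
Solving for A: A = (35.95/1000)/(0.6231·√(2·(23.8·1000)/870)) = 0.0078 m²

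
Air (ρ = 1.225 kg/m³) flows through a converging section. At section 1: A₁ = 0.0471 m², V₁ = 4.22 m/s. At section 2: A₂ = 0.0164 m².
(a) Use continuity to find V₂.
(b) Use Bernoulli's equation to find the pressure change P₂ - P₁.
(a) Continuity: A₁V₁=A₂V₂ -> V₂=A₁V₁/A₂=0.0471*4.22/0.0164=12.12 m/s
(b) Bernoulli: P₂-P₁=0.5*rho*(V₁^2-V₂^2)/1000=0.5*1.225*(4.22^2-12.12^2)/1000=-0.07907 kPa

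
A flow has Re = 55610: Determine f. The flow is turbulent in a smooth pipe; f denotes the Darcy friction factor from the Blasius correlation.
Formula: f = \frac{0.316}{Re^{0.25}}
f = 0.316/55610^0.25 = 0.02058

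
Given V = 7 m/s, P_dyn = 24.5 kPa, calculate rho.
Formula: P_{dyn} = \frac{1}{2} \rho V^2
Substituting knowns: 24.5 = 0.5·rho·7²/1000
Solving for rho: rho = 2·(24.5·1000)/7² = 1000 kg/m³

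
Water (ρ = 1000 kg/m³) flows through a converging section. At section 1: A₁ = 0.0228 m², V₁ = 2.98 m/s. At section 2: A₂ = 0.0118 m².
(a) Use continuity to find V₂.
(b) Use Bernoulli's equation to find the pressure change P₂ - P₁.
(a) Continuity: A₁V₁=A₂V₂ -> V₂=A₁V₁/A₂=0.0228*2.98/0.0118=5.76 m/s
(b) Bernoulli: P₂-P₁=0.5*rho*(V₁^2-V₂^2)/1000=0.5*1000*(2.98^2-5.76^2)/1000=-12.15 kPa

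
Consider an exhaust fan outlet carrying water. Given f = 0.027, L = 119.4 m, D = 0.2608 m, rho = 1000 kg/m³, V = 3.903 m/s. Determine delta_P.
Formula: \Delta P = f \frac{L}{D} \frac{\rho V^2}{2}
delta_P = 0.027·(119.4/0.2608)·0.5·1000·3.903²/1000 = 94.15 kPa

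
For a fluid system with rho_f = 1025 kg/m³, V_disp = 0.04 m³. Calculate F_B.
Formula: F_B = \rho_f g V_{disp}
F_B = 1025·9.81·0.04 = 402.2 N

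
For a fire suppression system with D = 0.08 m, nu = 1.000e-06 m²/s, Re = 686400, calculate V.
Formula: Re = \frac{V D}{\nu}
Substituting knowns: 686400 = V·0.08/1.000e-06
Solving for V: V = 686400·1.000e-06/0.08 = 8.58 m/s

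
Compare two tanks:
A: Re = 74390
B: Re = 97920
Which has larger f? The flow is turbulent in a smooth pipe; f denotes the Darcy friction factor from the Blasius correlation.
f(A) = 0.01913, f(B) = 0.01786. Answer: A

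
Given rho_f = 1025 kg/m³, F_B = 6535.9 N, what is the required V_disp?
Formula: F_B = \rho_f g V_{disp}
Substituting knowns: 6535.9 = 1025·9.81·V_disp
Solving for V_disp: V_disp = 6535.9/(1025·9.81) = 0.65 m³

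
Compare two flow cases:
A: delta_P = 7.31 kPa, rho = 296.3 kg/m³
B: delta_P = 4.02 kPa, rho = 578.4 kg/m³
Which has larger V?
V(A) = 7.024 m/s, V(B) = 3.728 m/s. Answer: A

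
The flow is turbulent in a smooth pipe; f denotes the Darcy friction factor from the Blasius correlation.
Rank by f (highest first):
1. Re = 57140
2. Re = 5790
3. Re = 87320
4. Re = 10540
Case 1: f = 0.02044
Case 2: f = 0.03623
Case 3: f = 0.01838
Case 4: f = 0.03119
Ranking (highest first): 2, 4, 1, 3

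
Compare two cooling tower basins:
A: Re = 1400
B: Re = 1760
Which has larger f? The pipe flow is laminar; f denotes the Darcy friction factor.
f(A) = 0.04571, f(B) = 0.03636. Answer: A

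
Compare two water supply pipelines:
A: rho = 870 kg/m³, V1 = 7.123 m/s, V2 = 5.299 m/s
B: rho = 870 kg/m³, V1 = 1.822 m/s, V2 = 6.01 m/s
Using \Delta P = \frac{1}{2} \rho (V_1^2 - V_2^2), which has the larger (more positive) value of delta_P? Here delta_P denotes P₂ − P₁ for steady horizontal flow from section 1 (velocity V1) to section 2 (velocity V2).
delta_P(A) = 9.856 kPa, delta_P(B) = -14.27 kPa. Answer: A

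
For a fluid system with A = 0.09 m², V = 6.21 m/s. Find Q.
Formula: Q = A V
Q = 0.09·6.21·1000 = 558.9 L/s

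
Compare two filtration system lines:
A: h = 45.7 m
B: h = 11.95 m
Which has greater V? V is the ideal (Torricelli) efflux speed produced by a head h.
V(A) = 29.94 m/s, V(B) = 15.31 m/s. Answer: A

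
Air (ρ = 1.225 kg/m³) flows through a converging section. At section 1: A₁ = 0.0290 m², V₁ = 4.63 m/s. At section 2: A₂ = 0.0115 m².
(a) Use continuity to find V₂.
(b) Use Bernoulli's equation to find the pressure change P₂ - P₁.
(a) Continuity: A₁V₁=A₂V₂ -> V₂=A₁V₁/A₂=0.0290*4.63/0.0115=11.68 m/s
(b) Bernoulli: P₂-P₁=0.5*rho*(V₁^2-V₂^2)/1000=0.5*1.225*(4.63^2-11.68^2)/1000=-0.07043 kPa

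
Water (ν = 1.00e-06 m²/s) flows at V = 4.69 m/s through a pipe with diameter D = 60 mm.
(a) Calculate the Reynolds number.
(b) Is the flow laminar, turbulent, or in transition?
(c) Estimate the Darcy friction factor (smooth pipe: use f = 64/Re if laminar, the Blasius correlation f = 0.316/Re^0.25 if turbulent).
(a) Re = V·D/ν = 4.69·0.06/1.00e-06 = 281400
(b) Flow regime: turbulent (Re > 4000)
(c) Friction factor: f = 0.316/Re^0.25 = 0.316/281400^0.25 = 0.01372 (Blasius is strictly valid for Re ≲ 1e5; used here as the smooth-pipe estimate the problem specifies)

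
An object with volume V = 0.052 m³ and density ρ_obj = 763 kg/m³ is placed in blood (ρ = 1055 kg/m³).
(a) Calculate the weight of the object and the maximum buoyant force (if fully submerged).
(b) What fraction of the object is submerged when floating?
(a) W=rho_obj*g*V=763*9.81*0.052=389.2 N; F_B(max)=rho*g*V=1055*9.81*0.052=538.2 N
(b) Floating fraction=rho_obj/rho=763/1055=0.723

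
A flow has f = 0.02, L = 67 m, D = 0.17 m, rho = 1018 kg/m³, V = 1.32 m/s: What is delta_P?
Formula: \Delta P = f \frac{L}{D} \frac{\rho V^2}{2}
delta_P = 0.02·(67/0.17)·0.5·1018·1.32²/1000 = 6.991 kPa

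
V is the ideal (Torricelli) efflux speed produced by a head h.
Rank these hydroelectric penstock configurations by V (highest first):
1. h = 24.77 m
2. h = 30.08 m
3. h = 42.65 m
Case 1: V = 22.05 m/s
Case 2: V = 24.29 m/s
Case 3: V = 28.93 m/s
Ranking (highest first): 3, 2, 1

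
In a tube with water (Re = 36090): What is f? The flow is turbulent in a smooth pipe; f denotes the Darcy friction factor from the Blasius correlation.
Formula: f = \frac{0.316}{Re^{0.25}}
f = 0.316/36090^0.25 = 0.02293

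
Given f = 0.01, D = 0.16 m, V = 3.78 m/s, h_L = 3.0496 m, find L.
Formula: h_L = f \frac{L}{D} \frac{V^2}{2g}
Substituting knowns: 3.0496 = 0.01·(L/0.16)·3.78²/(2·9.81)
Solving for L: L = 3.0496·2·9.81·0.16/(0.01·3.78²) = 67 m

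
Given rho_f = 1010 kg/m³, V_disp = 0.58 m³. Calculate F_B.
Formula: F_B = \rho_f g V_{disp}
F_B = 1010·9.81·0.58 = 5747 N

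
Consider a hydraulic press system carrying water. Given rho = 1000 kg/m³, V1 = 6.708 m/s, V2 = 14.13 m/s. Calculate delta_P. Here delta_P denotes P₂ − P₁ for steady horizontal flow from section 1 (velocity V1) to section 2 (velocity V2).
Formula: \Delta P = \frac{1}{2} \rho (V_1^2 - V_2^2)
delta_P = 0.5·1000·(6.708² − 14.13²)/1000 = -77.33 kPa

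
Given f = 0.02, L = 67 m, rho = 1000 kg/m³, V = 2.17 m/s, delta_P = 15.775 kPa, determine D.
Formula: \Delta P = f \frac{L}{D} \frac{\rho V^2}{2}
Substituting knowns: 15.775 = 0.02·(67/D)·0.5·1000·2.17²/1000
Solving for D: D = 0.02·67·0.5·1000·2.17²/(15.775·1000) = 0.2 m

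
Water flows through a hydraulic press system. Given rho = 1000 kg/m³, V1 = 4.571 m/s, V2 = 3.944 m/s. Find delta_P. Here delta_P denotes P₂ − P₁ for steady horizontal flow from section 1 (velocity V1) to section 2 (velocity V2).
Formula: \Delta P = \frac{1}{2} \rho (V_1^2 - V_2^2)
delta_P = 0.5·1000·(4.571² − 3.944²)/1000 = 2.669 kPa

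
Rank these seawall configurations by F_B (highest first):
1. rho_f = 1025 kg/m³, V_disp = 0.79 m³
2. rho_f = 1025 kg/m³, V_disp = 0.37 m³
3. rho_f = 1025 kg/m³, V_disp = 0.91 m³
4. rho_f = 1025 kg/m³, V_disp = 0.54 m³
Case 1: F_B = 7944 N
Case 2: F_B = 3720 N
Case 3: F_B = 9150 N
Case 4: F_B = 5430 N
Ranking (highest first): 3, 1, 4, 2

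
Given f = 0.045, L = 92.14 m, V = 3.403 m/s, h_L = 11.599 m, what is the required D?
Formula: h_L = f \frac{L}{D} \frac{V^2}{2g}
Substituting knowns: 11.599 = 0.045·(92.14/D)·3.403²/(2·9.81)
Solving for D: D = 0.045·92.14·3.403²/(2·9.81·11.599) = 0.211 m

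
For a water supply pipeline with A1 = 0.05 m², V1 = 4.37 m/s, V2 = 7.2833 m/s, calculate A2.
Formula: V_2 = \frac{A_1 V_1}{A_2}
Substituting knowns: 7.2833 = 0.05·4.37/A2
Solving for A2: A2 = 0.05·4.37/7.2833 = 0.03 m²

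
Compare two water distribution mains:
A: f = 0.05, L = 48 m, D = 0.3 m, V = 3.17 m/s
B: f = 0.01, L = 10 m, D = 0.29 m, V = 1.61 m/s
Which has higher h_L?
h_L(A) = 4.097 m, h_L(B) = 0.04556 m. Answer: A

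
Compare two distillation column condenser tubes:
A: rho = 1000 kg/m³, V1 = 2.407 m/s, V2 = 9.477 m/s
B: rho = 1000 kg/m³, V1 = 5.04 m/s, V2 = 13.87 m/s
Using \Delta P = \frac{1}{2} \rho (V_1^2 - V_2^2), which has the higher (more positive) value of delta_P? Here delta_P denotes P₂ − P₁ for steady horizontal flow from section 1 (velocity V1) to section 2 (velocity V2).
delta_P(A) = -42.01 kPa, delta_P(B) = -83.49 kPa. Answer: A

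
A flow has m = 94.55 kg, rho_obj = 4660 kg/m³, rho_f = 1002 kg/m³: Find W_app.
Formula: W_{app} = mg\left(1 - \frac{\rho_f}{\rho_{obj}}\right)
W_app = 94.55·9.81·(1 − 1002/4660) = 728.1 N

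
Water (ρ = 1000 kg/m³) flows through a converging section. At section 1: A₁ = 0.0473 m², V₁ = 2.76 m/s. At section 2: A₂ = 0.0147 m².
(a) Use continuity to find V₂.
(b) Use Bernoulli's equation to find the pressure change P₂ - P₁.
(a) Continuity: A₁V₁=A₂V₂ -> V₂=A₁V₁/A₂=0.0473*2.76/0.0147=8.88 m/s
(b) Bernoulli: P₂-P₁=0.5*rho*(V₁^2-V₂^2)/1000=0.5*1000*(2.76^2-8.88^2)/1000=-35.62 kPa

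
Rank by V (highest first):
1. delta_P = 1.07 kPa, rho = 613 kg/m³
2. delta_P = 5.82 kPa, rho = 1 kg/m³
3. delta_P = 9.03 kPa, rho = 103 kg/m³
Case 1: V = 1.868 m/s
Case 2: V = 107.9 m/s
Case 3: V = 13.24 m/s
Ranking (highest first): 2, 3, 1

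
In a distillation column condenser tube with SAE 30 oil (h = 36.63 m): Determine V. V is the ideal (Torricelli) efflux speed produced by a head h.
Formula: V = \sqrt{2 g h}
V = √(2·9.81·36.63) = 26.81 m/s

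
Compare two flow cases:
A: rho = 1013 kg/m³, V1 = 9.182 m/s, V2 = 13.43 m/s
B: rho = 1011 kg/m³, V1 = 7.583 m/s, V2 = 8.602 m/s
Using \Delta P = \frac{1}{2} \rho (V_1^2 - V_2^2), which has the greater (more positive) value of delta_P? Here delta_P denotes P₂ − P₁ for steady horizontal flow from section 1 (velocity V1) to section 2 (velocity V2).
delta_P(A) = -48.65 kPa, delta_P(B) = -8.337 kPa. Answer: B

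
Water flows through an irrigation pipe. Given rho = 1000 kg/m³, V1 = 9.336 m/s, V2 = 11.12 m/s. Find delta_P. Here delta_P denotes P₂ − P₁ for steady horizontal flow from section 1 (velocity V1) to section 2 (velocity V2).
Formula: \Delta P = \frac{1}{2} \rho (V_1^2 - V_2^2)
delta_P = 0.5·1000·(9.336² − 11.12²)/1000 = -18.25 kPa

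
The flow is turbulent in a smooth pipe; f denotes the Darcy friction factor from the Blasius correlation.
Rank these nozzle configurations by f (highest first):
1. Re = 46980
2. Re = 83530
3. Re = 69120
Case 1: f = 0.02146
Case 2: f = 0.01859
Case 3: f = 0.01949
Ranking (highest first): 1, 3, 2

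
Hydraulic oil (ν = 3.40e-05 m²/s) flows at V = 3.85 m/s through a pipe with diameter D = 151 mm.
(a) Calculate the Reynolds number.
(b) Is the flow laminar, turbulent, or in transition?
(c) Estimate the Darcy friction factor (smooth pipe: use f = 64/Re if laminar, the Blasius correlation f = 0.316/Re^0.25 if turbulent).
(a) Re = V·D/ν = 3.85·0.151/3.40e-05 = 17099
(b) Flow regime: turbulent (Re > 4000)
(c) Friction factor: f = 0.316/Re^0.25 = 0.316/17099^0.25 = 0.02763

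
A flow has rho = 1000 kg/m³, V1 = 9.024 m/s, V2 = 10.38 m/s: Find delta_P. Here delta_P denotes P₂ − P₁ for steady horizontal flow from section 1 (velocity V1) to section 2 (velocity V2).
Formula: \Delta P = \frac{1}{2} \rho (V_1^2 - V_2^2)
delta_P = 0.5·1000·(9.024² − 10.38²)/1000 = -13.16 kPa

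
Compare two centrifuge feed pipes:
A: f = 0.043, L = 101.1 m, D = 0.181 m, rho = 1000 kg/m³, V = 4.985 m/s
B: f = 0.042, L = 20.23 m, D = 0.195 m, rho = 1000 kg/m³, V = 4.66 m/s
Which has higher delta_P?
delta_P(A) = 298.4 kPa, delta_P(B) = 47.31 kPa. Answer: A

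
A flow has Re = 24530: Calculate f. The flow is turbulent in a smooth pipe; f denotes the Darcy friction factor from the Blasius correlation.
Formula: f = \frac{0.316}{Re^{0.25}}
f = 0.316/24530^0.25 = 0.02525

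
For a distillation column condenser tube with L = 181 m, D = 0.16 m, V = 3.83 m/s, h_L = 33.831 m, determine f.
Formula: h_L = f \frac{L}{D} \frac{V^2}{2g}
Substituting knowns: 33.831 = f·(181/0.16)·3.83²/(2·9.81)
Solving for f: f = 33.831·2·9.81/((181/0.16)·3.83²) = 0.04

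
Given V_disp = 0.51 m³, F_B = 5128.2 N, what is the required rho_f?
Formula: F_B = \rho_f g V_{disp}
Substituting knowns: 5128.2 = rho_f·9.81·0.51
Solving for rho_f: rho_f = 5128.2/(9.81·0.51) = 1025 kg/m³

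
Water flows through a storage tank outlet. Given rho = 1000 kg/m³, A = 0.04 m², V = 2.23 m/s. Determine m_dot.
Formula: \dot{m} = \rho A V
m_dot = 1000·0.04·2.23 = 89.2 kg/s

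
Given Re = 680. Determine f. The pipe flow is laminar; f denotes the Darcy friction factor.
Formula: f = \frac{64}{Re}
f = 64/680 = 0.09412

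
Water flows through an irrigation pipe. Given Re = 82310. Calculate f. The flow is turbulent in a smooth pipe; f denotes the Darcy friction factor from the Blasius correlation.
Formula: f = \frac{0.316}{Re^{0.25}}
f = 0.316/82310^0.25 = 0.01866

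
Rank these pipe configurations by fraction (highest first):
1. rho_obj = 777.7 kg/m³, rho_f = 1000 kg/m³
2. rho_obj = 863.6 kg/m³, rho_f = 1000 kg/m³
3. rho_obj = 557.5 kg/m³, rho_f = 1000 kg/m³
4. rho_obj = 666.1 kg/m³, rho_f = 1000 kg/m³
Case 1: fraction = 0.7777
Case 2: fraction = 0.8636
Case 3: fraction = 0.5575
Case 4: fraction = 0.6661
Ranking (highest first): 2, 1, 4, 3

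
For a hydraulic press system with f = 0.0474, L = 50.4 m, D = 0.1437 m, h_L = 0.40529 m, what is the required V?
Formula: h_L = f \frac{L}{D} \frac{V^2}{2g}
Substituting knowns: 0.40529 = 0.0474·(50.4/0.1437)·V²/(2·9.81)
Solving for V: V = √(0.40529·2·9.81/(0.0474·(50.4/0.1437))) = 0.6916 m/s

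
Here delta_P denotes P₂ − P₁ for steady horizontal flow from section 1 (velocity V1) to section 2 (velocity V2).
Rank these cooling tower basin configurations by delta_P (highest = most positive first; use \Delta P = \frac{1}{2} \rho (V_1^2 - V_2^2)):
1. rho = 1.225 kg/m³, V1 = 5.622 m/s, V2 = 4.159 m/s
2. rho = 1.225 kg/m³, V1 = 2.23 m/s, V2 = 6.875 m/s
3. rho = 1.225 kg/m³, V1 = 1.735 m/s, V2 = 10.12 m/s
Case 1: delta_P = 0.008765 kPa
Case 2: delta_P = -0.0259 kPa
Case 3: delta_P = -0.06089 kPa
Ranking (highest first): 1, 2, 3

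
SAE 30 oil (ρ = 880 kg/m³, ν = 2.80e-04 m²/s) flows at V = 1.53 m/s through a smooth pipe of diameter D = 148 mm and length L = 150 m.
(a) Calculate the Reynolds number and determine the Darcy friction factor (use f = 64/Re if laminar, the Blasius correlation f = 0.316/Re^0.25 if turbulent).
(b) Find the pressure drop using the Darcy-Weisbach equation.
(a) Re = V·D/ν = 1.53·0.148/2.80e-04 = 808.71 → laminar (Re < 2300); f = 64/Re = 64/808.71 = 0.079138
(b) Darcy-Weisbach: ΔP = f·(L/D)·½ρV²/1000 = 0.079138·(150/0.148)·½·880·1.53²/1000 = 82.61 kPa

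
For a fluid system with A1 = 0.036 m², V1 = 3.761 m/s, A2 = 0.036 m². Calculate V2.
Formula: V_2 = \frac{A_1 V_1}{A_2}
V2 = 0.036·3.761/0.036 = 3.761 m/s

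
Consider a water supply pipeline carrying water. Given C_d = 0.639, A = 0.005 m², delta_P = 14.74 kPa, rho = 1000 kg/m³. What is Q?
Formula: Q = C_d A \sqrt{\frac{2 \Delta P}{\rho}}
Q = 0.639·0.005·√(2·(14.74·1000)/1000)·1000 = 17.35 L/s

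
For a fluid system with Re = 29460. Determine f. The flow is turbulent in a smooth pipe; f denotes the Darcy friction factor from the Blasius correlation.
Formula: f = \frac{0.316}{Re^{0.25}}
f = 0.316/29460^0.25 = 0.02412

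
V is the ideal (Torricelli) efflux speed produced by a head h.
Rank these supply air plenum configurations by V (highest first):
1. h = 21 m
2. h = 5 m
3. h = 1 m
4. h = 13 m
Case 1: V = 20.3 m/s
Case 2: V = 9.905 m/s
Case 3: V = 4.429 m/s
Case 4: V = 15.97 m/s
Ranking (highest first): 1, 4, 2, 3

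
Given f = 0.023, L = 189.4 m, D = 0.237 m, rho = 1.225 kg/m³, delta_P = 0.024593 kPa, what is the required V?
Formula: \Delta P = f \frac{L}{D} \frac{\rho V^2}{2}
Substituting knowns: 0.024593 = 0.023·(189.4/0.237)·0.5·1.225·V²/1000
Solving for V: V = √((0.024593·1000)/(0.023·(189.4/0.237)·0.5·1.225)) = 1.478 m/s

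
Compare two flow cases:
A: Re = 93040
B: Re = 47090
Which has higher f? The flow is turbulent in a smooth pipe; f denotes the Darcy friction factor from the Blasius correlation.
f(A) = 0.01809, f(B) = 0.02145. Answer: B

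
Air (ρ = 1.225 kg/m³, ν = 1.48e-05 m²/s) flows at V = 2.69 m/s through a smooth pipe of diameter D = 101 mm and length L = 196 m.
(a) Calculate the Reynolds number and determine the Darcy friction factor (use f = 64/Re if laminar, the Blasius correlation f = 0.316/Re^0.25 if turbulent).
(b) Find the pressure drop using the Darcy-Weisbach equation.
(a) Re = V·D/ν = 2.69·0.101/1.48e-05 = 18357 → turbulent (Re > 4000); f = 0.316/Re^0.25 = 0.316/18357^0.25 = 0.027148
(b) Darcy-Weisbach: ΔP = f·(L/D)·½ρV²/1000 = 0.027148·(196/0.101)·½·1.225·2.69²/1000 = 0.2335 kPa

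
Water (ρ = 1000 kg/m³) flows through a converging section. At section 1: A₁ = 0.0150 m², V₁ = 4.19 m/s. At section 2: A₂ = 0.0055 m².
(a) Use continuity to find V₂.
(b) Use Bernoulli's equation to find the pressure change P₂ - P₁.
(a) Continuity: A₁V₁=A₂V₂ -> V₂=A₁V₁/A₂=0.0150*4.19/0.0055=11.43 m/s
(b) Bernoulli: P₂-P₁=0.5*rho*(V₁^2-V₂^2)/1000=0.5*1000*(4.19^2-11.43^2)/1000=-56.54 kPa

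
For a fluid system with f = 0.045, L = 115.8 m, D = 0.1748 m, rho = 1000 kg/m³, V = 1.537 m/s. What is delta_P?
Formula: \Delta P = f \frac{L}{D} \frac{\rho V^2}{2}
delta_P = 0.045·(115.8/0.1748)·0.5·1000·1.537²/1000 = 35.21 kPa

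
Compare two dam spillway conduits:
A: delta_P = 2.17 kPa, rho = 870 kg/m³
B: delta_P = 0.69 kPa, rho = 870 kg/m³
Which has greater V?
V(A) = 2.233 m/s, V(B) = 1.259 m/s. Answer: A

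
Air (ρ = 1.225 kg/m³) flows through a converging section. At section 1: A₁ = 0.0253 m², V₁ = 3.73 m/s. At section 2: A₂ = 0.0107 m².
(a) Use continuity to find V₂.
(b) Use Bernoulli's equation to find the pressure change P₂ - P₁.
(a) Continuity: A₁V₁=A₂V₂ -> V₂=A₁V₁/A₂=0.0253*3.73/0.0107=8.82 m/s
(b) Bernoulli: P₂-P₁=0.5*rho*(V₁^2-V₂^2)/1000=0.5*1.225*(3.73^2-8.82^2)/1000=-0.03913 kPa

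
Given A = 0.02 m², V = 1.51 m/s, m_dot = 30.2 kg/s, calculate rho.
Formula: \dot{m} = \rho A V
Substituting knowns: 30.2 = rho·0.02·1.51
Solving for rho: rho = 30.2/(0.02·1.51) = 1000 kg/m³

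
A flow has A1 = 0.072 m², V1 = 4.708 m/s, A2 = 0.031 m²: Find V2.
Formula: V_2 = \frac{A_1 V_1}{A_2}
V2 = 0.072·4.708/0.031 = 10.93 m/s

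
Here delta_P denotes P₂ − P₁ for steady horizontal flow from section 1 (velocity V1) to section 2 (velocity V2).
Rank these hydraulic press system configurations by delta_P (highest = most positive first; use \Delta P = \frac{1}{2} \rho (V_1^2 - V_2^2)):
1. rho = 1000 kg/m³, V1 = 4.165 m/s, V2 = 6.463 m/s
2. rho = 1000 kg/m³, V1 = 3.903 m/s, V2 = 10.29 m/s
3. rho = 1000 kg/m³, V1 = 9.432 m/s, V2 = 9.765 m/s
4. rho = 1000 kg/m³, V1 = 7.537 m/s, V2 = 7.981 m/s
Case 1: delta_P = -12.21 kPa
Case 2: delta_P = -45.33 kPa
Case 3: delta_P = -3.196 kPa
Case 4: delta_P = -3.445 kPa
Ranking (highest first): 3, 4, 1, 2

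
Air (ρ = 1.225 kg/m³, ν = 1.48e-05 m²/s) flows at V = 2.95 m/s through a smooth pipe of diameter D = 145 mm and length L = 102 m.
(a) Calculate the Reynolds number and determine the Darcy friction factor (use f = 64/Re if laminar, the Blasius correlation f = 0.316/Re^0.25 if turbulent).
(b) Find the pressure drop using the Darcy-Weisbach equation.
(a) Re = V·D/ν = 2.95·0.145/1.48e-05 = 28902 → turbulent (Re > 4000); f = 0.316/Re^0.25 = 0.316/28902^0.25 = 0.024236
(b) Darcy-Weisbach: ΔP = f·(L/D)·½ρV²/1000 = 0.024236·(102/0.145)·½·1.225·2.95²/1000 = 0.09087 kPa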